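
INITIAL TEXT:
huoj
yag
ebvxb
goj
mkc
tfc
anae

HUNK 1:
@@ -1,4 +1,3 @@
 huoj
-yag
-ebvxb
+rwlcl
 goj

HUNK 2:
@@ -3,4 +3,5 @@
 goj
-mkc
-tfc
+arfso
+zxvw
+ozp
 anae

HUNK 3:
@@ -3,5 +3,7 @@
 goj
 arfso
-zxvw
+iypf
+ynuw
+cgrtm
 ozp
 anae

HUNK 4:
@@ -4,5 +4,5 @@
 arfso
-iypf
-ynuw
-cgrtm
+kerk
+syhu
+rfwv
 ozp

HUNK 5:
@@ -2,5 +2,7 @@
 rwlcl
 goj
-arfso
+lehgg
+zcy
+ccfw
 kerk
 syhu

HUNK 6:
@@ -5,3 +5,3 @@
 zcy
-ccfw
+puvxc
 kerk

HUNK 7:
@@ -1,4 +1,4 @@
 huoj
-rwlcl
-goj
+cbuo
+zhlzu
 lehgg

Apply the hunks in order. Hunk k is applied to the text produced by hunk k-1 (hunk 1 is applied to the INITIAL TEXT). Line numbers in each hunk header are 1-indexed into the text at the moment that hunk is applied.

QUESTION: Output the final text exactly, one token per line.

Hunk 1: at line 1 remove [yag,ebvxb] add [rwlcl] -> 6 lines: huoj rwlcl goj mkc tfc anae
Hunk 2: at line 3 remove [mkc,tfc] add [arfso,zxvw,ozp] -> 7 lines: huoj rwlcl goj arfso zxvw ozp anae
Hunk 3: at line 3 remove [zxvw] add [iypf,ynuw,cgrtm] -> 9 lines: huoj rwlcl goj arfso iypf ynuw cgrtm ozp anae
Hunk 4: at line 4 remove [iypf,ynuw,cgrtm] add [kerk,syhu,rfwv] -> 9 lines: huoj rwlcl goj arfso kerk syhu rfwv ozp anae
Hunk 5: at line 2 remove [arfso] add [lehgg,zcy,ccfw] -> 11 lines: huoj rwlcl goj lehgg zcy ccfw kerk syhu rfwv ozp anae
Hunk 6: at line 5 remove [ccfw] add [puvxc] -> 11 lines: huoj rwlcl goj lehgg zcy puvxc kerk syhu rfwv ozp anae
Hunk 7: at line 1 remove [rwlcl,goj] add [cbuo,zhlzu] -> 11 lines: huoj cbuo zhlzu lehgg zcy puvxc kerk syhu rfwv ozp anae

Answer: huoj
cbuo
zhlzu
lehgg
zcy
puvxc
kerk
syhu
rfwv
ozp
anae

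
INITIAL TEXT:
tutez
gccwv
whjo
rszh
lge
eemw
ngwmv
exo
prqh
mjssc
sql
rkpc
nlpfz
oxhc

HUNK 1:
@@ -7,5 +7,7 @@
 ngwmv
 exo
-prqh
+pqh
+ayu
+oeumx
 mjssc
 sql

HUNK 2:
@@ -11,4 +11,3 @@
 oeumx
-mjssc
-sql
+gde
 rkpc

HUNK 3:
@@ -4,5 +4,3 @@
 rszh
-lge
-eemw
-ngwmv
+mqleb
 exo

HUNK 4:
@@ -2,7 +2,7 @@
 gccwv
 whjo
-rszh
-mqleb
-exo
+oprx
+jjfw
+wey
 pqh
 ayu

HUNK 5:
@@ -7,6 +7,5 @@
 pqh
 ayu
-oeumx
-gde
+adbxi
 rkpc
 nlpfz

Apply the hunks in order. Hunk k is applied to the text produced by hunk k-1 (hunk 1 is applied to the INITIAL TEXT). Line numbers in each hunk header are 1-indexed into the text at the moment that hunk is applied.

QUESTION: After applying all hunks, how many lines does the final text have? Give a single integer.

Answer: 12

Derivation:
Hunk 1: at line 7 remove [prqh] add [pqh,ayu,oeumx] -> 16 lines: tutez gccwv whjo rszh lge eemw ngwmv exo pqh ayu oeumx mjssc sql rkpc nlpfz oxhc
Hunk 2: at line 11 remove [mjssc,sql] add [gde] -> 15 lines: tutez gccwv whjo rszh lge eemw ngwmv exo pqh ayu oeumx gde rkpc nlpfz oxhc
Hunk 3: at line 4 remove [lge,eemw,ngwmv] add [mqleb] -> 13 lines: tutez gccwv whjo rszh mqleb exo pqh ayu oeumx gde rkpc nlpfz oxhc
Hunk 4: at line 2 remove [rszh,mqleb,exo] add [oprx,jjfw,wey] -> 13 lines: tutez gccwv whjo oprx jjfw wey pqh ayu oeumx gde rkpc nlpfz oxhc
Hunk 5: at line 7 remove [oeumx,gde] add [adbxi] -> 12 lines: tutez gccwv whjo oprx jjfw wey pqh ayu adbxi rkpc nlpfz oxhc
Final line count: 12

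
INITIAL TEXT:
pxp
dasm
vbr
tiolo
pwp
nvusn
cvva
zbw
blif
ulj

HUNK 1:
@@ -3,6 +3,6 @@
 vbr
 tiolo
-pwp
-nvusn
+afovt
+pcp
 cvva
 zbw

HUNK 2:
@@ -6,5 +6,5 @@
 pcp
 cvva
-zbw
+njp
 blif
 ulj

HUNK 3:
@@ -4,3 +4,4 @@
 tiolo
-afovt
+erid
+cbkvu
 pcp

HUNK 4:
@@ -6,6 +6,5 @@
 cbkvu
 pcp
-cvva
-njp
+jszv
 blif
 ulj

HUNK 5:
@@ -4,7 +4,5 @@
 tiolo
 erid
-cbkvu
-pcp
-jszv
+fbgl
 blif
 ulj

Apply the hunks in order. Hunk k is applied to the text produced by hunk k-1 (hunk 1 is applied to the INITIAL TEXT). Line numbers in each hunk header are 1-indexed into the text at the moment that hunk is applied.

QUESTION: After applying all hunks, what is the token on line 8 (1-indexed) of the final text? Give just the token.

Answer: ulj

Derivation:
Hunk 1: at line 3 remove [pwp,nvusn] add [afovt,pcp] -> 10 lines: pxp dasm vbr tiolo afovt pcp cvva zbw blif ulj
Hunk 2: at line 6 remove [zbw] add [njp] -> 10 lines: pxp dasm vbr tiolo afovt pcp cvva njp blif ulj
Hunk 3: at line 4 remove [afovt] add [erid,cbkvu] -> 11 lines: pxp dasm vbr tiolo erid cbkvu pcp cvva njp blif ulj
Hunk 4: at line 6 remove [cvva,njp] add [jszv] -> 10 lines: pxp dasm vbr tiolo erid cbkvu pcp jszv blif ulj
Hunk 5: at line 4 remove [cbkvu,pcp,jszv] add [fbgl] -> 8 lines: pxp dasm vbr tiolo erid fbgl blif ulj
Final line 8: ulj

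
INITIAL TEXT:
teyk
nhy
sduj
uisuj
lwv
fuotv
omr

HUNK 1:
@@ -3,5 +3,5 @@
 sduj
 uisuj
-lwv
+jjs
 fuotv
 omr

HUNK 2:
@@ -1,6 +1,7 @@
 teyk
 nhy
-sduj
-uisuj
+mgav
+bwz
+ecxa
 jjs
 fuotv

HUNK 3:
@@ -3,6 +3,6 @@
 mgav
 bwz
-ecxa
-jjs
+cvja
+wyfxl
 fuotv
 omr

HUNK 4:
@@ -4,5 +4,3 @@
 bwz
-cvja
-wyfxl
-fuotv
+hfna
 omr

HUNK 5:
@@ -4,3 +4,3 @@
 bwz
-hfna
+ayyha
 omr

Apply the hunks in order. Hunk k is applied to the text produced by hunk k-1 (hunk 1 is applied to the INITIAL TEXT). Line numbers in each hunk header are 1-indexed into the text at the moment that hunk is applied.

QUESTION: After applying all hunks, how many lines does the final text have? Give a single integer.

Answer: 6

Derivation:
Hunk 1: at line 3 remove [lwv] add [jjs] -> 7 lines: teyk nhy sduj uisuj jjs fuotv omr
Hunk 2: at line 1 remove [sduj,uisuj] add [mgav,bwz,ecxa] -> 8 lines: teyk nhy mgav bwz ecxa jjs fuotv omr
Hunk 3: at line 3 remove [ecxa,jjs] add [cvja,wyfxl] -> 8 lines: teyk nhy mgav bwz cvja wyfxl fuotv omr
Hunk 4: at line 4 remove [cvja,wyfxl,fuotv] add [hfna] -> 6 lines: teyk nhy mgav bwz hfna omr
Hunk 5: at line 4 remove [hfna] add [ayyha] -> 6 lines: teyk nhy mgav bwz ayyha omr
Final line count: 6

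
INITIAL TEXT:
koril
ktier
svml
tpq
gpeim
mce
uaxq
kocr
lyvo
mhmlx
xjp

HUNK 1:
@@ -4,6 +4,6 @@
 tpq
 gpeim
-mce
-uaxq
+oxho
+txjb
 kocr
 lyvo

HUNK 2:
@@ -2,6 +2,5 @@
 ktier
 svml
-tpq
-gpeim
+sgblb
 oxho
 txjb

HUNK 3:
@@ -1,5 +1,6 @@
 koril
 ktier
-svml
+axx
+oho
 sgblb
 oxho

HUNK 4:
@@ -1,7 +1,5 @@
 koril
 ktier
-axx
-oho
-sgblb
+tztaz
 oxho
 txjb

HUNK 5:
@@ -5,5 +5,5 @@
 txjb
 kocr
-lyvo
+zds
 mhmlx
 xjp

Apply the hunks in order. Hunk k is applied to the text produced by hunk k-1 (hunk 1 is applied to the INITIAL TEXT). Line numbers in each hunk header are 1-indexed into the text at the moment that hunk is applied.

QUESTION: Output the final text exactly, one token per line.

Hunk 1: at line 4 remove [mce,uaxq] add [oxho,txjb] -> 11 lines: koril ktier svml tpq gpeim oxho txjb kocr lyvo mhmlx xjp
Hunk 2: at line 2 remove [tpq,gpeim] add [sgblb] -> 10 lines: koril ktier svml sgblb oxho txjb kocr lyvo mhmlx xjp
Hunk 3: at line 1 remove [svml] add [axx,oho] -> 11 lines: koril ktier axx oho sgblb oxho txjb kocr lyvo mhmlx xjp
Hunk 4: at line 1 remove [axx,oho,sgblb] add [tztaz] -> 9 lines: koril ktier tztaz oxho txjb kocr lyvo mhmlx xjp
Hunk 5: at line 5 remove [lyvo] add [zds] -> 9 lines: koril ktier tztaz oxho txjb kocr zds mhmlx xjp

Answer: koril
ktier
tztaz
oxho
txjb
kocr
zds
mhmlx
xjp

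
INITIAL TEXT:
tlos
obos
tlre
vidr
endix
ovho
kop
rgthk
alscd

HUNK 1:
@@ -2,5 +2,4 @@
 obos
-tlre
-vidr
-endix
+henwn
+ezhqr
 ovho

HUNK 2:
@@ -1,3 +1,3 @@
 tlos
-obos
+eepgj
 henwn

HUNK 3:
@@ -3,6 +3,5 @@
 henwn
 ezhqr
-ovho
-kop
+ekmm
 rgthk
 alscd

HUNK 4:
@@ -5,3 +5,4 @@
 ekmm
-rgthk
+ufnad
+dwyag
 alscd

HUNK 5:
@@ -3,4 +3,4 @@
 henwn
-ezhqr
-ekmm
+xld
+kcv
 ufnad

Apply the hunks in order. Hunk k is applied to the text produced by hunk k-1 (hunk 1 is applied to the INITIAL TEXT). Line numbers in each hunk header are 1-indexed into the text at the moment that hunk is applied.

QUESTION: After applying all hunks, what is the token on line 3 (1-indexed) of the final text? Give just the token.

Answer: henwn

Derivation:
Hunk 1: at line 2 remove [tlre,vidr,endix] add [henwn,ezhqr] -> 8 lines: tlos obos henwn ezhqr ovho kop rgthk alscd
Hunk 2: at line 1 remove [obos] add [eepgj] -> 8 lines: tlos eepgj henwn ezhqr ovho kop rgthk alscd
Hunk 3: at line 3 remove [ovho,kop] add [ekmm] -> 7 lines: tlos eepgj henwn ezhqr ekmm rgthk alscd
Hunk 4: at line 5 remove [rgthk] add [ufnad,dwyag] -> 8 lines: tlos eepgj henwn ezhqr ekmm ufnad dwyag alscd
Hunk 5: at line 3 remove [ezhqr,ekmm] add [xld,kcv] -> 8 lines: tlos eepgj henwn xld kcv ufnad dwyag alscd
Final line 3: henwn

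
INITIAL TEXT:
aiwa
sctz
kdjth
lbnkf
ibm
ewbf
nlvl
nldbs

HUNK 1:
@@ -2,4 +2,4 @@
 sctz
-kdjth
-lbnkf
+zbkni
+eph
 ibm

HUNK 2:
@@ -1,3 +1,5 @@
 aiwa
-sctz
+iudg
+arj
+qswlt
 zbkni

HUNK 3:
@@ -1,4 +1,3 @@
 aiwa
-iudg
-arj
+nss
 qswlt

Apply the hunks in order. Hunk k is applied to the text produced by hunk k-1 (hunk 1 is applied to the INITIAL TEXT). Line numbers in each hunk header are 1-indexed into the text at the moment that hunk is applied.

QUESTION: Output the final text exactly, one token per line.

Hunk 1: at line 2 remove [kdjth,lbnkf] add [zbkni,eph] -> 8 lines: aiwa sctz zbkni eph ibm ewbf nlvl nldbs
Hunk 2: at line 1 remove [sctz] add [iudg,arj,qswlt] -> 10 lines: aiwa iudg arj qswlt zbkni eph ibm ewbf nlvl nldbs
Hunk 3: at line 1 remove [iudg,arj] add [nss] -> 9 lines: aiwa nss qswlt zbkni eph ibm ewbf nlvl nldbs

Answer: aiwa
nss
qswlt
zbkni
eph
ibm
ewbf
nlvl
nldbs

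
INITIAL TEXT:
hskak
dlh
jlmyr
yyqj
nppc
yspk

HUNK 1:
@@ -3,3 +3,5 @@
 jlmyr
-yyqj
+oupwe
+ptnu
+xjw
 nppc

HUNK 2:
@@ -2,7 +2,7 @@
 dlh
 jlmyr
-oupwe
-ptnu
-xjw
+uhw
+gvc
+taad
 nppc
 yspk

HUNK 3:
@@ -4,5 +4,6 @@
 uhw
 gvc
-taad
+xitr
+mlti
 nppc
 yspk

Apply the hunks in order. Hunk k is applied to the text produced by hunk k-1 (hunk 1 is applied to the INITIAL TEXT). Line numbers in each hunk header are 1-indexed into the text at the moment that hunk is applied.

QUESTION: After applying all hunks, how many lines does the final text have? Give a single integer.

Answer: 9

Derivation:
Hunk 1: at line 3 remove [yyqj] add [oupwe,ptnu,xjw] -> 8 lines: hskak dlh jlmyr oupwe ptnu xjw nppc yspk
Hunk 2: at line 2 remove [oupwe,ptnu,xjw] add [uhw,gvc,taad] -> 8 lines: hskak dlh jlmyr uhw gvc taad nppc yspk
Hunk 3: at line 4 remove [taad] add [xitr,mlti] -> 9 lines: hskak dlh jlmyr uhw gvc xitr mlti nppc yspk
Final line count: 9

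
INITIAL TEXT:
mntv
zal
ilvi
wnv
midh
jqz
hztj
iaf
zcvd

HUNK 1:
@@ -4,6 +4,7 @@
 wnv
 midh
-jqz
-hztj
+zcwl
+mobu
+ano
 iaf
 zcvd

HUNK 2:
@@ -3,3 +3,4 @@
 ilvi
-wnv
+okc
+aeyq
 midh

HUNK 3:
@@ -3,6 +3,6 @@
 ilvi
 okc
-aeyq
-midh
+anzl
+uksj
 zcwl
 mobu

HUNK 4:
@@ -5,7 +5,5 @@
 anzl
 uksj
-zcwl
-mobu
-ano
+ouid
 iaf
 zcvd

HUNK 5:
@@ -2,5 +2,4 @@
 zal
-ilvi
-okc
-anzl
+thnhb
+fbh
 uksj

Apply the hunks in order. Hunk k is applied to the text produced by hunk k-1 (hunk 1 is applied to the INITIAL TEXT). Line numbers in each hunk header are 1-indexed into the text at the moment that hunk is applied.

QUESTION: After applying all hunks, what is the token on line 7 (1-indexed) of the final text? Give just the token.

Answer: iaf

Derivation:
Hunk 1: at line 4 remove [jqz,hztj] add [zcwl,mobu,ano] -> 10 lines: mntv zal ilvi wnv midh zcwl mobu ano iaf zcvd
Hunk 2: at line 3 remove [wnv] add [okc,aeyq] -> 11 lines: mntv zal ilvi okc aeyq midh zcwl mobu ano iaf zcvd
Hunk 3: at line 3 remove [aeyq,midh] add [anzl,uksj] -> 11 lines: mntv zal ilvi okc anzl uksj zcwl mobu ano iaf zcvd
Hunk 4: at line 5 remove [zcwl,mobu,ano] add [ouid] -> 9 lines: mntv zal ilvi okc anzl uksj ouid iaf zcvd
Hunk 5: at line 2 remove [ilvi,okc,anzl] add [thnhb,fbh] -> 8 lines: mntv zal thnhb fbh uksj ouid iaf zcvd
Final line 7: iaf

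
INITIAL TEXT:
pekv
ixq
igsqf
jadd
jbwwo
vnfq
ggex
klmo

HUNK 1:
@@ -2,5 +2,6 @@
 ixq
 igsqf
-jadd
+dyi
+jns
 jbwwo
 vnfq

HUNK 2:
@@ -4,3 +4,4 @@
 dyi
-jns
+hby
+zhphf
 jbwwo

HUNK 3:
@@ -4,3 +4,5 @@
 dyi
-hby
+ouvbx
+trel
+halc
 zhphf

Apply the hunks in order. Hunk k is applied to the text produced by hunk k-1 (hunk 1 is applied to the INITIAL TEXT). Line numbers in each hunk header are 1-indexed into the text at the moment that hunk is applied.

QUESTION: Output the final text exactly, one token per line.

Hunk 1: at line 2 remove [jadd] add [dyi,jns] -> 9 lines: pekv ixq igsqf dyi jns jbwwo vnfq ggex klmo
Hunk 2: at line 4 remove [jns] add [hby,zhphf] -> 10 lines: pekv ixq igsqf dyi hby zhphf jbwwo vnfq ggex klmo
Hunk 3: at line 4 remove [hby] add [ouvbx,trel,halc] -> 12 lines: pekv ixq igsqf dyi ouvbx trel halc zhphf jbwwo vnfq ggex klmo

Answer: pekv
ixq
igsqf
dyi
ouvbx
trel
halc
zhphf
jbwwo
vnfq
ggex
klmo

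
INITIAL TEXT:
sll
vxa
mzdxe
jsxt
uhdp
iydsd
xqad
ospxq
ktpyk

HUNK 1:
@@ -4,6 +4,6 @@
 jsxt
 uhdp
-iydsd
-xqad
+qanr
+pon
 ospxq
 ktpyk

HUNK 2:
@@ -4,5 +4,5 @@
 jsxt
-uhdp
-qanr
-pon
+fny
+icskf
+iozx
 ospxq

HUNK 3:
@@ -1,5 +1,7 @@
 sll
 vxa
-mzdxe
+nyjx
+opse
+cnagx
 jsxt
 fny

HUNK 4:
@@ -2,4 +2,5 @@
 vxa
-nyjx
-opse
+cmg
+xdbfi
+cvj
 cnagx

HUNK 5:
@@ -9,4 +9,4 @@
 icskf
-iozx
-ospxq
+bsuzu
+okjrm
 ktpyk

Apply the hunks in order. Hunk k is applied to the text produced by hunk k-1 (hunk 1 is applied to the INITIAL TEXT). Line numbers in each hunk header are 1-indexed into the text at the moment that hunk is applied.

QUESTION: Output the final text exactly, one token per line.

Answer: sll
vxa
cmg
xdbfi
cvj
cnagx
jsxt
fny
icskf
bsuzu
okjrm
ktpyk

Derivation:
Hunk 1: at line 4 remove [iydsd,xqad] add [qanr,pon] -> 9 lines: sll vxa mzdxe jsxt uhdp qanr pon ospxq ktpyk
Hunk 2: at line 4 remove [uhdp,qanr,pon] add [fny,icskf,iozx] -> 9 lines: sll vxa mzdxe jsxt fny icskf iozx ospxq ktpyk
Hunk 3: at line 1 remove [mzdxe] add [nyjx,opse,cnagx] -> 11 lines: sll vxa nyjx opse cnagx jsxt fny icskf iozx ospxq ktpyk
Hunk 4: at line 2 remove [nyjx,opse] add [cmg,xdbfi,cvj] -> 12 lines: sll vxa cmg xdbfi cvj cnagx jsxt fny icskf iozx ospxq ktpyk
Hunk 5: at line 9 remove [iozx,ospxq] add [bsuzu,okjrm] -> 12 lines: sll vxa cmg xdbfi cvj cnagx jsxt fny icskf bsuzu okjrm ktpyk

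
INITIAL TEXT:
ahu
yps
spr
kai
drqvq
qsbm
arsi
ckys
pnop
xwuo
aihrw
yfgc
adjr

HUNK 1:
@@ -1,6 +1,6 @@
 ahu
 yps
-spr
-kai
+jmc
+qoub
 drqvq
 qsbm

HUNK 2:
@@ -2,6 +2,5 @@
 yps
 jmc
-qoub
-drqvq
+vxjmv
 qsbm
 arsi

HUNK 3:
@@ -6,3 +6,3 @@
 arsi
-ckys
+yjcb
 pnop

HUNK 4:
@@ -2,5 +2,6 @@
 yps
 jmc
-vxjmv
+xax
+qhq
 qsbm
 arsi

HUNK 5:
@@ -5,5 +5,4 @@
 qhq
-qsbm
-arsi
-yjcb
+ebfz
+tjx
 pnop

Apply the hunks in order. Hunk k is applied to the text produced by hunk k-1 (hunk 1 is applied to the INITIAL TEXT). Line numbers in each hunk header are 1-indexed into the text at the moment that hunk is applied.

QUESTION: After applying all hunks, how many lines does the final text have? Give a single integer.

Answer: 12

Derivation:
Hunk 1: at line 1 remove [spr,kai] add [jmc,qoub] -> 13 lines: ahu yps jmc qoub drqvq qsbm arsi ckys pnop xwuo aihrw yfgc adjr
Hunk 2: at line 2 remove [qoub,drqvq] add [vxjmv] -> 12 lines: ahu yps jmc vxjmv qsbm arsi ckys pnop xwuo aihrw yfgc adjr
Hunk 3: at line 6 remove [ckys] add [yjcb] -> 12 lines: ahu yps jmc vxjmv qsbm arsi yjcb pnop xwuo aihrw yfgc adjr
Hunk 4: at line 2 remove [vxjmv] add [xax,qhq] -> 13 lines: ahu yps jmc xax qhq qsbm arsi yjcb pnop xwuo aihrw yfgc adjr
Hunk 5: at line 5 remove [qsbm,arsi,yjcb] add [ebfz,tjx] -> 12 lines: ahu yps jmc xax qhq ebfz tjx pnop xwuo aihrw yfgc adjr
Final line count: 12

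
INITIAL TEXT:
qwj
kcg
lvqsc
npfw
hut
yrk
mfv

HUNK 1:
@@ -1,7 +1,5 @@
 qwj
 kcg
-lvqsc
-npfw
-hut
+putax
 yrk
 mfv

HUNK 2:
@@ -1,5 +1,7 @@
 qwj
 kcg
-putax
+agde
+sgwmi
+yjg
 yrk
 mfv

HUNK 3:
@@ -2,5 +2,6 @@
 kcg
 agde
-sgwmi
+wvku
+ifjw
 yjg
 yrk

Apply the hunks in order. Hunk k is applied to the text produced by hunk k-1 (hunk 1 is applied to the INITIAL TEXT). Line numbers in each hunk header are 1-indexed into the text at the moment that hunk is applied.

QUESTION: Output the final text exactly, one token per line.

Hunk 1: at line 1 remove [lvqsc,npfw,hut] add [putax] -> 5 lines: qwj kcg putax yrk mfv
Hunk 2: at line 1 remove [putax] add [agde,sgwmi,yjg] -> 7 lines: qwj kcg agde sgwmi yjg yrk mfv
Hunk 3: at line 2 remove [sgwmi] add [wvku,ifjw] -> 8 lines: qwj kcg agde wvku ifjw yjg yrk mfv

Answer: qwj
kcg
agde
wvku
ifjw
yjg
yrk
mfv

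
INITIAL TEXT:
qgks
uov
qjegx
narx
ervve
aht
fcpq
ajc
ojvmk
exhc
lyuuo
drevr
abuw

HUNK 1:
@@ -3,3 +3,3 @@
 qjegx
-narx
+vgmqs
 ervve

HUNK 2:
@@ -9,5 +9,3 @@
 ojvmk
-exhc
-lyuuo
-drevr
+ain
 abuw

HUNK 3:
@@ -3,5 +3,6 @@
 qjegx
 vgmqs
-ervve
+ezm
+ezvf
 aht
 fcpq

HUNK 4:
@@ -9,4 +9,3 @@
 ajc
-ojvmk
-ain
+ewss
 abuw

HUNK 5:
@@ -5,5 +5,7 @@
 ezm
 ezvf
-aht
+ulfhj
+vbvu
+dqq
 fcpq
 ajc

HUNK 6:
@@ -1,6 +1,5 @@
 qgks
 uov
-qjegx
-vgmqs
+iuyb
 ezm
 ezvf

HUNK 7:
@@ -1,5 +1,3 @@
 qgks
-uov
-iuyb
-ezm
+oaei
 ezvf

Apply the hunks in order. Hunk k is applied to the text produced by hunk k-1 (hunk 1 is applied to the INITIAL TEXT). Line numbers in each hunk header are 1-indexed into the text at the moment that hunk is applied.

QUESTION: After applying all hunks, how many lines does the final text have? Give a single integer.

Hunk 1: at line 3 remove [narx] add [vgmqs] -> 13 lines: qgks uov qjegx vgmqs ervve aht fcpq ajc ojvmk exhc lyuuo drevr abuw
Hunk 2: at line 9 remove [exhc,lyuuo,drevr] add [ain] -> 11 lines: qgks uov qjegx vgmqs ervve aht fcpq ajc ojvmk ain abuw
Hunk 3: at line 3 remove [ervve] add [ezm,ezvf] -> 12 lines: qgks uov qjegx vgmqs ezm ezvf aht fcpq ajc ojvmk ain abuw
Hunk 4: at line 9 remove [ojvmk,ain] add [ewss] -> 11 lines: qgks uov qjegx vgmqs ezm ezvf aht fcpq ajc ewss abuw
Hunk 5: at line 5 remove [aht] add [ulfhj,vbvu,dqq] -> 13 lines: qgks uov qjegx vgmqs ezm ezvf ulfhj vbvu dqq fcpq ajc ewss abuw
Hunk 6: at line 1 remove [qjegx,vgmqs] add [iuyb] -> 12 lines: qgks uov iuyb ezm ezvf ulfhj vbvu dqq fcpq ajc ewss abuw
Hunk 7: at line 1 remove [uov,iuyb,ezm] add [oaei] -> 10 lines: qgks oaei ezvf ulfhj vbvu dqq fcpq ajc ewss abuw
Final line count: 10

Answer: 10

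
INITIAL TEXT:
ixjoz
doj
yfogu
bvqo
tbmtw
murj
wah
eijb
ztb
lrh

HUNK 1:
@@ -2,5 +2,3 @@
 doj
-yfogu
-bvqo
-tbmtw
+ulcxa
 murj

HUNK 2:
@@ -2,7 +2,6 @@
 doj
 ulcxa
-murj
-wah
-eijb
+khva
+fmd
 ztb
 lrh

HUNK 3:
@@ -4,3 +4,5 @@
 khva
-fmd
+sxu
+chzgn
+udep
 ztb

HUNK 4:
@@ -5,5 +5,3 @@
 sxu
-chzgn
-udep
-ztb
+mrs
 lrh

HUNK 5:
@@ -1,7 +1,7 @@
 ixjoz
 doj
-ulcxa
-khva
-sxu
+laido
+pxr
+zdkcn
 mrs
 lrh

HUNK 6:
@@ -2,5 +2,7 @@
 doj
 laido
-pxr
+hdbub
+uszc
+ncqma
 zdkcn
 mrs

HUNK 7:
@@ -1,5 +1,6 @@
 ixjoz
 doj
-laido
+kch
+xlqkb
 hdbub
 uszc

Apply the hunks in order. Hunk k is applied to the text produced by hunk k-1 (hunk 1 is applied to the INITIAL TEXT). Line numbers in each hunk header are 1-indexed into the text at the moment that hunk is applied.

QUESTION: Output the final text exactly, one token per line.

Hunk 1: at line 2 remove [yfogu,bvqo,tbmtw] add [ulcxa] -> 8 lines: ixjoz doj ulcxa murj wah eijb ztb lrh
Hunk 2: at line 2 remove [murj,wah,eijb] add [khva,fmd] -> 7 lines: ixjoz doj ulcxa khva fmd ztb lrh
Hunk 3: at line 4 remove [fmd] add [sxu,chzgn,udep] -> 9 lines: ixjoz doj ulcxa khva sxu chzgn udep ztb lrh
Hunk 4: at line 5 remove [chzgn,udep,ztb] add [mrs] -> 7 lines: ixjoz doj ulcxa khva sxu mrs lrh
Hunk 5: at line 1 remove [ulcxa,khva,sxu] add [laido,pxr,zdkcn] -> 7 lines: ixjoz doj laido pxr zdkcn mrs lrh
Hunk 6: at line 2 remove [pxr] add [hdbub,uszc,ncqma] -> 9 lines: ixjoz doj laido hdbub uszc ncqma zdkcn mrs lrh
Hunk 7: at line 1 remove [laido] add [kch,xlqkb] -> 10 lines: ixjoz doj kch xlqkb hdbub uszc ncqma zdkcn mrs lrh

Answer: ixjoz
doj
kch
xlqkb
hdbub
uszc
ncqma
zdkcn
mrs
lrh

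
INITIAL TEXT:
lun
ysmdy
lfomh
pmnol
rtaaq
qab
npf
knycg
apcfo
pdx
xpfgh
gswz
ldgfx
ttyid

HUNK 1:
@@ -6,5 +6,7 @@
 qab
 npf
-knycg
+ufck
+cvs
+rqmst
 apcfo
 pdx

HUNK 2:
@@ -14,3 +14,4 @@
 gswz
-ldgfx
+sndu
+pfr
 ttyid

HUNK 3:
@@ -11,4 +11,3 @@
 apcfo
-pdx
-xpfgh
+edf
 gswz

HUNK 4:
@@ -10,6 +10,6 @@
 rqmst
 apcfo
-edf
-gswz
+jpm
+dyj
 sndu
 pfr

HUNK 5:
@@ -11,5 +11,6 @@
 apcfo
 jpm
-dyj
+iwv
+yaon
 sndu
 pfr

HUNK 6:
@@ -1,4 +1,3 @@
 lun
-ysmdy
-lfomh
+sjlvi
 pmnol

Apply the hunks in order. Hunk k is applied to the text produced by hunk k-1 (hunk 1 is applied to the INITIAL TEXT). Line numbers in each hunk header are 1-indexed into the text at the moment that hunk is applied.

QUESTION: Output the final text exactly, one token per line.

Hunk 1: at line 6 remove [knycg] add [ufck,cvs,rqmst] -> 16 lines: lun ysmdy lfomh pmnol rtaaq qab npf ufck cvs rqmst apcfo pdx xpfgh gswz ldgfx ttyid
Hunk 2: at line 14 remove [ldgfx] add [sndu,pfr] -> 17 lines: lun ysmdy lfomh pmnol rtaaq qab npf ufck cvs rqmst apcfo pdx xpfgh gswz sndu pfr ttyid
Hunk 3: at line 11 remove [pdx,xpfgh] add [edf] -> 16 lines: lun ysmdy lfomh pmnol rtaaq qab npf ufck cvs rqmst apcfo edf gswz sndu pfr ttyid
Hunk 4: at line 10 remove [edf,gswz] add [jpm,dyj] -> 16 lines: lun ysmdy lfomh pmnol rtaaq qab npf ufck cvs rqmst apcfo jpm dyj sndu pfr ttyid
Hunk 5: at line 11 remove [dyj] add [iwv,yaon] -> 17 lines: lun ysmdy lfomh pmnol rtaaq qab npf ufck cvs rqmst apcfo jpm iwv yaon sndu pfr ttyid
Hunk 6: at line 1 remove [ysmdy,lfomh] add [sjlvi] -> 16 lines: lun sjlvi pmnol rtaaq qab npf ufck cvs rqmst apcfo jpm iwv yaon sndu pfr ttyid

Answer: lun
sjlvi
pmnol
rtaaq
qab
npf
ufck
cvs
rqmst
apcfo
jpm
iwv
yaon
sndu
pfr
ttyid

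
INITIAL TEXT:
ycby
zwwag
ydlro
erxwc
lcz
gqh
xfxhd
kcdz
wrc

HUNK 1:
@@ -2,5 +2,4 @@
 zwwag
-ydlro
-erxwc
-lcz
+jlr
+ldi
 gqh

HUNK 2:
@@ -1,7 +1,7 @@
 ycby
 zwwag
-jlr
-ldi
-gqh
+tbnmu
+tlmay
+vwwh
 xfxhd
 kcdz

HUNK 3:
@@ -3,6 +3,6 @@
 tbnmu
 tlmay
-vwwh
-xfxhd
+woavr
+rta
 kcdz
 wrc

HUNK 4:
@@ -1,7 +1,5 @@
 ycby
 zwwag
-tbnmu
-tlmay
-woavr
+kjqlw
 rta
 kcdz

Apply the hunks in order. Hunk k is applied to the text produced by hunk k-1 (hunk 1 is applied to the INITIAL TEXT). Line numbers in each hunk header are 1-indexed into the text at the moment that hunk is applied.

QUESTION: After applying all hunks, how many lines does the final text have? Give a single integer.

Answer: 6

Derivation:
Hunk 1: at line 2 remove [ydlro,erxwc,lcz] add [jlr,ldi] -> 8 lines: ycby zwwag jlr ldi gqh xfxhd kcdz wrc
Hunk 2: at line 1 remove [jlr,ldi,gqh] add [tbnmu,tlmay,vwwh] -> 8 lines: ycby zwwag tbnmu tlmay vwwh xfxhd kcdz wrc
Hunk 3: at line 3 remove [vwwh,xfxhd] add [woavr,rta] -> 8 lines: ycby zwwag tbnmu tlmay woavr rta kcdz wrc
Hunk 4: at line 1 remove [tbnmu,tlmay,woavr] add [kjqlw] -> 6 lines: ycby zwwag kjqlw rta kcdz wrc
Final line count: 6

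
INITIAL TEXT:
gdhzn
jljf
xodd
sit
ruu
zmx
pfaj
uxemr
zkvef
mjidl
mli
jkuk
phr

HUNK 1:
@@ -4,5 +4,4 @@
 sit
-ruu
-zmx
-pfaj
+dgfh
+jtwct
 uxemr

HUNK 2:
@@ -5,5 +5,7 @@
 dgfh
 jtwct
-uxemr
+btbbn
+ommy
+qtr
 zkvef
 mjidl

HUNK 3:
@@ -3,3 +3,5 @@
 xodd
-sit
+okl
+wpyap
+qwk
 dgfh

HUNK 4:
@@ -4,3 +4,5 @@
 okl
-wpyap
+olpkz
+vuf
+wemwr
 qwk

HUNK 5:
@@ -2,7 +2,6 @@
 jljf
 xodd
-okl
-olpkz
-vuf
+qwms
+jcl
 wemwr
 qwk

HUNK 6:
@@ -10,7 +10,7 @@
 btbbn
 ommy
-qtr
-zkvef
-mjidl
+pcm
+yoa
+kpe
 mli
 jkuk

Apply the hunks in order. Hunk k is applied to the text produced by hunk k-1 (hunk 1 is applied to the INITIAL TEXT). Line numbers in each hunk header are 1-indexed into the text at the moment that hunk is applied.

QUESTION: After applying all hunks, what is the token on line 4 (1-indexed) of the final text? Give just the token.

Hunk 1: at line 4 remove [ruu,zmx,pfaj] add [dgfh,jtwct] -> 12 lines: gdhzn jljf xodd sit dgfh jtwct uxemr zkvef mjidl mli jkuk phr
Hunk 2: at line 5 remove [uxemr] add [btbbn,ommy,qtr] -> 14 lines: gdhzn jljf xodd sit dgfh jtwct btbbn ommy qtr zkvef mjidl mli jkuk phr
Hunk 3: at line 3 remove [sit] add [okl,wpyap,qwk] -> 16 lines: gdhzn jljf xodd okl wpyap qwk dgfh jtwct btbbn ommy qtr zkvef mjidl mli jkuk phr
Hunk 4: at line 4 remove [wpyap] add [olpkz,vuf,wemwr] -> 18 lines: gdhzn jljf xodd okl olpkz vuf wemwr qwk dgfh jtwct btbbn ommy qtr zkvef mjidl mli jkuk phr
Hunk 5: at line 2 remove [okl,olpkz,vuf] add [qwms,jcl] -> 17 lines: gdhzn jljf xodd qwms jcl wemwr qwk dgfh jtwct btbbn ommy qtr zkvef mjidl mli jkuk phr
Hunk 6: at line 10 remove [qtr,zkvef,mjidl] add [pcm,yoa,kpe] -> 17 lines: gdhzn jljf xodd qwms jcl wemwr qwk dgfh jtwct btbbn ommy pcm yoa kpe mli jkuk phr
Final line 4: qwms

Answer: qwms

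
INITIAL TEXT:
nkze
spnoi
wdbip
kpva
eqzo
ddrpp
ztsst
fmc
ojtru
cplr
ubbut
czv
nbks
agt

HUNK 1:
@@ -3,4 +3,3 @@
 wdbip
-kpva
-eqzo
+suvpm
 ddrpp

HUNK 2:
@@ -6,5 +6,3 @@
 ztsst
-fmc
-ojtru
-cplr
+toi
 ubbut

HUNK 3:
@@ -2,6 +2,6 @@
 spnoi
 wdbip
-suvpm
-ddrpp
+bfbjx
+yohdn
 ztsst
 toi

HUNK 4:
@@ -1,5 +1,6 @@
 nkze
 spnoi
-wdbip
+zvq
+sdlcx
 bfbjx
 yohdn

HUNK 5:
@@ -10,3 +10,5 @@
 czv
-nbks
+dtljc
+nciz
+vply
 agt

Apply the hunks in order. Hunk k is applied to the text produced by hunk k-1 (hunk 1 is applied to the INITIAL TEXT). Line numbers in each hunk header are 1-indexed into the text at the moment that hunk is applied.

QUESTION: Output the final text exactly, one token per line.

Hunk 1: at line 3 remove [kpva,eqzo] add [suvpm] -> 13 lines: nkze spnoi wdbip suvpm ddrpp ztsst fmc ojtru cplr ubbut czv nbks agt
Hunk 2: at line 6 remove [fmc,ojtru,cplr] add [toi] -> 11 lines: nkze spnoi wdbip suvpm ddrpp ztsst toi ubbut czv nbks agt
Hunk 3: at line 2 remove [suvpm,ddrpp] add [bfbjx,yohdn] -> 11 lines: nkze spnoi wdbip bfbjx yohdn ztsst toi ubbut czv nbks agt
Hunk 4: at line 1 remove [wdbip] add [zvq,sdlcx] -> 12 lines: nkze spnoi zvq sdlcx bfbjx yohdn ztsst toi ubbut czv nbks agt
Hunk 5: at line 10 remove [nbks] add [dtljc,nciz,vply] -> 14 lines: nkze spnoi zvq sdlcx bfbjx yohdn ztsst toi ubbut czv dtljc nciz vply agt

Answer: nkze
spnoi
zvq
sdlcx
bfbjx
yohdn
ztsst
toi
ubbut
czv
dtljc
nciz
vply
agt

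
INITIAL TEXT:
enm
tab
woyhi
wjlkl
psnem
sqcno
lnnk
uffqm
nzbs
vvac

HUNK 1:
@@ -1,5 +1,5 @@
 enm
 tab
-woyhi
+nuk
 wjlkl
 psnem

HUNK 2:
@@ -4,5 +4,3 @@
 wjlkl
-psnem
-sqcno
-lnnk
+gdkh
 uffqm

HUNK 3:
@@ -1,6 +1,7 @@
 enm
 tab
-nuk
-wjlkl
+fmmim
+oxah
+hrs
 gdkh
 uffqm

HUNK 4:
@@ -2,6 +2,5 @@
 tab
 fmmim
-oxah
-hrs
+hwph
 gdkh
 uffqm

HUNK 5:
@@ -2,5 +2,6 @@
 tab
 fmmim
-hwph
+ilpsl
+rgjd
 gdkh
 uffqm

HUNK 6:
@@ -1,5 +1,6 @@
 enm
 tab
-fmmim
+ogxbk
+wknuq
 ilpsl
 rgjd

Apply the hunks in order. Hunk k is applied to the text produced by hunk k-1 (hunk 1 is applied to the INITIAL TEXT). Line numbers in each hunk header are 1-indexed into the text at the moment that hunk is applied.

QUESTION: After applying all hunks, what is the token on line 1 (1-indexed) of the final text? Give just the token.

Answer: enm

Derivation:
Hunk 1: at line 1 remove [woyhi] add [nuk] -> 10 lines: enm tab nuk wjlkl psnem sqcno lnnk uffqm nzbs vvac
Hunk 2: at line 4 remove [psnem,sqcno,lnnk] add [gdkh] -> 8 lines: enm tab nuk wjlkl gdkh uffqm nzbs vvac
Hunk 3: at line 1 remove [nuk,wjlkl] add [fmmim,oxah,hrs] -> 9 lines: enm tab fmmim oxah hrs gdkh uffqm nzbs vvac
Hunk 4: at line 2 remove [oxah,hrs] add [hwph] -> 8 lines: enm tab fmmim hwph gdkh uffqm nzbs vvac
Hunk 5: at line 2 remove [hwph] add [ilpsl,rgjd] -> 9 lines: enm tab fmmim ilpsl rgjd gdkh uffqm nzbs vvac
Hunk 6: at line 1 remove [fmmim] add [ogxbk,wknuq] -> 10 lines: enm tab ogxbk wknuq ilpsl rgjd gdkh uffqm nzbs vvac
Final line 1: enm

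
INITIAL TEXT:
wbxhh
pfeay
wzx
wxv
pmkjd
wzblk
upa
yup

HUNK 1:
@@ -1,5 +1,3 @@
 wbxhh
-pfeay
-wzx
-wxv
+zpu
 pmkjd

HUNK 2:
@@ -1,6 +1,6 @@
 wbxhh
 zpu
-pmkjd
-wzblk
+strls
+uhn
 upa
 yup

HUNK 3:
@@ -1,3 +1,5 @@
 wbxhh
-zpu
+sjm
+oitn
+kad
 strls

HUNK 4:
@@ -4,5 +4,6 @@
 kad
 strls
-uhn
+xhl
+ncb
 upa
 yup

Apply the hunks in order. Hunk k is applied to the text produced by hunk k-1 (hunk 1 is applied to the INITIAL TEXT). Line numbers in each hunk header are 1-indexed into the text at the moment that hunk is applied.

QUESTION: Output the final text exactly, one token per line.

Hunk 1: at line 1 remove [pfeay,wzx,wxv] add [zpu] -> 6 lines: wbxhh zpu pmkjd wzblk upa yup
Hunk 2: at line 1 remove [pmkjd,wzblk] add [strls,uhn] -> 6 lines: wbxhh zpu strls uhn upa yup
Hunk 3: at line 1 remove [zpu] add [sjm,oitn,kad] -> 8 lines: wbxhh sjm oitn kad strls uhn upa yup
Hunk 4: at line 4 remove [uhn] add [xhl,ncb] -> 9 lines: wbxhh sjm oitn kad strls xhl ncb upa yup

Answer: wbxhh
sjm
oitn
kad
strls
xhl
ncb
upa
yup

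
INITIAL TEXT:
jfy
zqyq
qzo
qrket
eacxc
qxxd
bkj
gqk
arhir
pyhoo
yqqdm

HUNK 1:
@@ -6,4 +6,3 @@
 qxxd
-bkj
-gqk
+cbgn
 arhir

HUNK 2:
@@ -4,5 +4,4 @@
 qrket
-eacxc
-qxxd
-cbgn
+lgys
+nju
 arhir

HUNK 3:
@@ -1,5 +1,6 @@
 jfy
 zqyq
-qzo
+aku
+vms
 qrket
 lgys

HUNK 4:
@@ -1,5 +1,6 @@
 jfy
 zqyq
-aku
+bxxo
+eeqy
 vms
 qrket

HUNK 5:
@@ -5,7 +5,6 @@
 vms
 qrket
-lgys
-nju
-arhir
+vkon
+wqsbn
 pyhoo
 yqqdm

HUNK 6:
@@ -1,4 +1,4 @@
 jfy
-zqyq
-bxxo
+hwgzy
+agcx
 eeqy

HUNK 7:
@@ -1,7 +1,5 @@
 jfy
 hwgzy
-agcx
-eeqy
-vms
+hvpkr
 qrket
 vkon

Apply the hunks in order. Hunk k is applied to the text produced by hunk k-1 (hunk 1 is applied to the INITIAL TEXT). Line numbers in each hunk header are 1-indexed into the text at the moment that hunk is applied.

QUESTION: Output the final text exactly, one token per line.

Hunk 1: at line 6 remove [bkj,gqk] add [cbgn] -> 10 lines: jfy zqyq qzo qrket eacxc qxxd cbgn arhir pyhoo yqqdm
Hunk 2: at line 4 remove [eacxc,qxxd,cbgn] add [lgys,nju] -> 9 lines: jfy zqyq qzo qrket lgys nju arhir pyhoo yqqdm
Hunk 3: at line 1 remove [qzo] add [aku,vms] -> 10 lines: jfy zqyq aku vms qrket lgys nju arhir pyhoo yqqdm
Hunk 4: at line 1 remove [aku] add [bxxo,eeqy] -> 11 lines: jfy zqyq bxxo eeqy vms qrket lgys nju arhir pyhoo yqqdm
Hunk 5: at line 5 remove [lgys,nju,arhir] add [vkon,wqsbn] -> 10 lines: jfy zqyq bxxo eeqy vms qrket vkon wqsbn pyhoo yqqdm
Hunk 6: at line 1 remove [zqyq,bxxo] add [hwgzy,agcx] -> 10 lines: jfy hwgzy agcx eeqy vms qrket vkon wqsbn pyhoo yqqdm
Hunk 7: at line 1 remove [agcx,eeqy,vms] add [hvpkr] -> 8 lines: jfy hwgzy hvpkr qrket vkon wqsbn pyhoo yqqdm

Answer: jfy
hwgzy
hvpkr
qrket
vkon
wqsbn
pyhoo
yqqdm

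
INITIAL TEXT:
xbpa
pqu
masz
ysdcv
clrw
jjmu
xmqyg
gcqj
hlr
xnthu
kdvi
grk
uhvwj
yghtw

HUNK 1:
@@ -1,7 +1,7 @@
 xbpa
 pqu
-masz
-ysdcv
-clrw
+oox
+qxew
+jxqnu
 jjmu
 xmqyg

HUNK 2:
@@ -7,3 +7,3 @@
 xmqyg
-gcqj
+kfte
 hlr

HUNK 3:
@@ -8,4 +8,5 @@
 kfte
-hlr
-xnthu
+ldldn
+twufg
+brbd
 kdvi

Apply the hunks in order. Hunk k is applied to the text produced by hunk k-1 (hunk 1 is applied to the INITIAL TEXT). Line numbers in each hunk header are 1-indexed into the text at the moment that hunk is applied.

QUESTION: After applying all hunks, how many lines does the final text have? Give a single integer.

Hunk 1: at line 1 remove [masz,ysdcv,clrw] add [oox,qxew,jxqnu] -> 14 lines: xbpa pqu oox qxew jxqnu jjmu xmqyg gcqj hlr xnthu kdvi grk uhvwj yghtw
Hunk 2: at line 7 remove [gcqj] add [kfte] -> 14 lines: xbpa pqu oox qxew jxqnu jjmu xmqyg kfte hlr xnthu kdvi grk uhvwj yghtw
Hunk 3: at line 8 remove [hlr,xnthu] add [ldldn,twufg,brbd] -> 15 lines: xbpa pqu oox qxew jxqnu jjmu xmqyg kfte ldldn twufg brbd kdvi grk uhvwj yghtw
Final line count: 15

Answer: 15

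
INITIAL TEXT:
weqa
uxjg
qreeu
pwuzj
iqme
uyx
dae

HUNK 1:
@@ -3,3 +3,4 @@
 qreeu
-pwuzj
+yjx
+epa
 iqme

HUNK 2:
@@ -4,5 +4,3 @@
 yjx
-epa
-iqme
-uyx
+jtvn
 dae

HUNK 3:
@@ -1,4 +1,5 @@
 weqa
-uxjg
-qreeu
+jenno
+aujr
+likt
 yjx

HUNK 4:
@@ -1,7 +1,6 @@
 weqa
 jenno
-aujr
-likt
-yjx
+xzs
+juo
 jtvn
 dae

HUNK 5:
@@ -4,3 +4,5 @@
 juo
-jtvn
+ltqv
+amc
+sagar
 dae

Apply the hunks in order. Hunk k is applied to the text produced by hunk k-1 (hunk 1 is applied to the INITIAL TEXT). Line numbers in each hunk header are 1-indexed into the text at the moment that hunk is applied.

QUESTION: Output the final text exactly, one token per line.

Hunk 1: at line 3 remove [pwuzj] add [yjx,epa] -> 8 lines: weqa uxjg qreeu yjx epa iqme uyx dae
Hunk 2: at line 4 remove [epa,iqme,uyx] add [jtvn] -> 6 lines: weqa uxjg qreeu yjx jtvn dae
Hunk 3: at line 1 remove [uxjg,qreeu] add [jenno,aujr,likt] -> 7 lines: weqa jenno aujr likt yjx jtvn dae
Hunk 4: at line 1 remove [aujr,likt,yjx] add [xzs,juo] -> 6 lines: weqa jenno xzs juo jtvn dae
Hunk 5: at line 4 remove [jtvn] add [ltqv,amc,sagar] -> 8 lines: weqa jenno xzs juo ltqv amc sagar dae

Answer: weqa
jenno
xzs
juo
ltqv
amc
sagar
dae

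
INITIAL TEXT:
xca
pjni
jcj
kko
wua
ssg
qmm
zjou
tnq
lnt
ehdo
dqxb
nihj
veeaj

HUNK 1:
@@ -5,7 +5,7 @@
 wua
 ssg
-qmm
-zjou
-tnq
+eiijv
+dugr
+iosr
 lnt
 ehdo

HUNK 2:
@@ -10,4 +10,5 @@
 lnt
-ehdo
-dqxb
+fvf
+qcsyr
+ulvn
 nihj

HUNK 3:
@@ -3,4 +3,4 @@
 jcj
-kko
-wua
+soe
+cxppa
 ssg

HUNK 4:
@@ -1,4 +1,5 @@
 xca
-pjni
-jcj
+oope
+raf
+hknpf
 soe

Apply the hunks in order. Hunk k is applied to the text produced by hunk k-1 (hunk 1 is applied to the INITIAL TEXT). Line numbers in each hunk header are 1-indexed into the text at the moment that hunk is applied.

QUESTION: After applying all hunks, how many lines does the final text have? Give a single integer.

Hunk 1: at line 5 remove [qmm,zjou,tnq] add [eiijv,dugr,iosr] -> 14 lines: xca pjni jcj kko wua ssg eiijv dugr iosr lnt ehdo dqxb nihj veeaj
Hunk 2: at line 10 remove [ehdo,dqxb] add [fvf,qcsyr,ulvn] -> 15 lines: xca pjni jcj kko wua ssg eiijv dugr iosr lnt fvf qcsyr ulvn nihj veeaj
Hunk 3: at line 3 remove [kko,wua] add [soe,cxppa] -> 15 lines: xca pjni jcj soe cxppa ssg eiijv dugr iosr lnt fvf qcsyr ulvn nihj veeaj
Hunk 4: at line 1 remove [pjni,jcj] add [oope,raf,hknpf] -> 16 lines: xca oope raf hknpf soe cxppa ssg eiijv dugr iosr lnt fvf qcsyr ulvn nihj veeaj
Final line count: 16

Answer: 16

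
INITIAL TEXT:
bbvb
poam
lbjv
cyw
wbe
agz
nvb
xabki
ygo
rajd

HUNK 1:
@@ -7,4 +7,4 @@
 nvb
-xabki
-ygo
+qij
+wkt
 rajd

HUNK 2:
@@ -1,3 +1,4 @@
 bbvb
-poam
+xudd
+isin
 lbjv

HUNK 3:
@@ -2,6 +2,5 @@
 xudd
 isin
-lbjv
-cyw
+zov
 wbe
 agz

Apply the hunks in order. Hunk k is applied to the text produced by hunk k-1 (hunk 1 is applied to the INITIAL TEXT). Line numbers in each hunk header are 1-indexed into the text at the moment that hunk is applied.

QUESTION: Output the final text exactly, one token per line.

Hunk 1: at line 7 remove [xabki,ygo] add [qij,wkt] -> 10 lines: bbvb poam lbjv cyw wbe agz nvb qij wkt rajd
Hunk 2: at line 1 remove [poam] add [xudd,isin] -> 11 lines: bbvb xudd isin lbjv cyw wbe agz nvb qij wkt rajd
Hunk 3: at line 2 remove [lbjv,cyw] add [zov] -> 10 lines: bbvb xudd isin zov wbe agz nvb qij wkt rajd

Answer: bbvb
xudd
isin
zov
wbe
agz
nvb
qij
wkt
rajd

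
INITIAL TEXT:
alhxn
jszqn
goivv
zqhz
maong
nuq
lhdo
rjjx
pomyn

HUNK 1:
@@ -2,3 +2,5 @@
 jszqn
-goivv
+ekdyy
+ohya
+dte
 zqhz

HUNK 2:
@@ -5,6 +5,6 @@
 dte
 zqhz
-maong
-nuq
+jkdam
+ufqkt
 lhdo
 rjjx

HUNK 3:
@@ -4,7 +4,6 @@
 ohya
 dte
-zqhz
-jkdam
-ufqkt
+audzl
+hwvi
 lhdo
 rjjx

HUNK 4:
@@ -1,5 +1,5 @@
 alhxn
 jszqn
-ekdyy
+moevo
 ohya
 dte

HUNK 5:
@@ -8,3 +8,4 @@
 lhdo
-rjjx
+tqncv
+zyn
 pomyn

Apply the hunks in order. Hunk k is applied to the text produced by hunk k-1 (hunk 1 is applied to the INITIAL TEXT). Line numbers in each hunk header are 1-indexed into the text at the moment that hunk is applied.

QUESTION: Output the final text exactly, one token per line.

Hunk 1: at line 2 remove [goivv] add [ekdyy,ohya,dte] -> 11 lines: alhxn jszqn ekdyy ohya dte zqhz maong nuq lhdo rjjx pomyn
Hunk 2: at line 5 remove [maong,nuq] add [jkdam,ufqkt] -> 11 lines: alhxn jszqn ekdyy ohya dte zqhz jkdam ufqkt lhdo rjjx pomyn
Hunk 3: at line 4 remove [zqhz,jkdam,ufqkt] add [audzl,hwvi] -> 10 lines: alhxn jszqn ekdyy ohya dte audzl hwvi lhdo rjjx pomyn
Hunk 4: at line 1 remove [ekdyy] add [moevo] -> 10 lines: alhxn jszqn moevo ohya dte audzl hwvi lhdo rjjx pomyn
Hunk 5: at line 8 remove [rjjx] add [tqncv,zyn] -> 11 lines: alhxn jszqn moevo ohya dte audzl hwvi lhdo tqncv zyn pomyn

Answer: alhxn
jszqn
moevo
ohya
dte
audzl
hwvi
lhdo
tqncv
zyn
pomyn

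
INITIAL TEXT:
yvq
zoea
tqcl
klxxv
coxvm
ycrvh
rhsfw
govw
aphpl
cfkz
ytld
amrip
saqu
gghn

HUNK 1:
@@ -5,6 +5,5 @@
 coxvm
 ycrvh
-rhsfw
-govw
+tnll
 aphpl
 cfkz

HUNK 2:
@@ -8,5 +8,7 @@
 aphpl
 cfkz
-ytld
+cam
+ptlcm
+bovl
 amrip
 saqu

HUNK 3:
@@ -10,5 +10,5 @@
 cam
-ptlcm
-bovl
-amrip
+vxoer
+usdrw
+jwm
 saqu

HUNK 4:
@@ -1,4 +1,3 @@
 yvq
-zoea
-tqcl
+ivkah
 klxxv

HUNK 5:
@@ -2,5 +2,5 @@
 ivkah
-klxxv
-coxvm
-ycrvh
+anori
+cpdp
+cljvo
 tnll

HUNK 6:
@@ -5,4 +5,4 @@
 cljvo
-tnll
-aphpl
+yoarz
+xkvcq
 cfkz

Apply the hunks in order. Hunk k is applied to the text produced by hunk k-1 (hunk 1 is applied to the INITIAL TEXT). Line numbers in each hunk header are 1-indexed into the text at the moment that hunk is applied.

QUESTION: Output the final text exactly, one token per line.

Answer: yvq
ivkah
anori
cpdp
cljvo
yoarz
xkvcq
cfkz
cam
vxoer
usdrw
jwm
saqu
gghn

Derivation:
Hunk 1: at line 5 remove [rhsfw,govw] add [tnll] -> 13 lines: yvq zoea tqcl klxxv coxvm ycrvh tnll aphpl cfkz ytld amrip saqu gghn
Hunk 2: at line 8 remove [ytld] add [cam,ptlcm,bovl] -> 15 lines: yvq zoea tqcl klxxv coxvm ycrvh tnll aphpl cfkz cam ptlcm bovl amrip saqu gghn
Hunk 3: at line 10 remove [ptlcm,bovl,amrip] add [vxoer,usdrw,jwm] -> 15 lines: yvq zoea tqcl klxxv coxvm ycrvh tnll aphpl cfkz cam vxoer usdrw jwm saqu gghn
Hunk 4: at line 1 remove [zoea,tqcl] add [ivkah] -> 14 lines: yvq ivkah klxxv coxvm ycrvh tnll aphpl cfkz cam vxoer usdrw jwm saqu gghn
Hunk 5: at line 2 remove [klxxv,coxvm,ycrvh] add [anori,cpdp,cljvo] -> 14 lines: yvq ivkah anori cpdp cljvo tnll aphpl cfkz cam vxoer usdrw jwm saqu gghn
Hunk 6: at line 5 remove [tnll,aphpl] add [yoarz,xkvcq] -> 14 lines: yvq ivkah anori cpdp cljvo yoarz xkvcq cfkz cam vxoer usdrw jwm saqu gghn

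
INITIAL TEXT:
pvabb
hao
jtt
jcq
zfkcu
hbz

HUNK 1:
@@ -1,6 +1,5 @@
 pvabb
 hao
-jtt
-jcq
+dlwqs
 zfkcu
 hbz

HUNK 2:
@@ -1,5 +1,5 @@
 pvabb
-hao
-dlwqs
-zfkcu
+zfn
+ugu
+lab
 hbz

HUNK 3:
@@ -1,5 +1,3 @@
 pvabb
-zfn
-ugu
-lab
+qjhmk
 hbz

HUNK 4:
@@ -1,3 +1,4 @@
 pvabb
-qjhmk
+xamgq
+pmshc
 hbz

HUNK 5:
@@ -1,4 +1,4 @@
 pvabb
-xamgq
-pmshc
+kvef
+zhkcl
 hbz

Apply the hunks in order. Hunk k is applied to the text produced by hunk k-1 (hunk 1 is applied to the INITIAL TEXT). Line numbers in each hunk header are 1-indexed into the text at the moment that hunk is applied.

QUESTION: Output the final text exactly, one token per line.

Answer: pvabb
kvef
zhkcl
hbz

Derivation:
Hunk 1: at line 1 remove [jtt,jcq] add [dlwqs] -> 5 lines: pvabb hao dlwqs zfkcu hbz
Hunk 2: at line 1 remove [hao,dlwqs,zfkcu] add [zfn,ugu,lab] -> 5 lines: pvabb zfn ugu lab hbz
Hunk 3: at line 1 remove [zfn,ugu,lab] add [qjhmk] -> 3 lines: pvabb qjhmk hbz
Hunk 4: at line 1 remove [qjhmk] add [xamgq,pmshc] -> 4 lines: pvabb xamgq pmshc hbz
Hunk 5: at line 1 remove [xamgq,pmshc] add [kvef,zhkcl] -> 4 lines: pvabb kvef zhkcl hbz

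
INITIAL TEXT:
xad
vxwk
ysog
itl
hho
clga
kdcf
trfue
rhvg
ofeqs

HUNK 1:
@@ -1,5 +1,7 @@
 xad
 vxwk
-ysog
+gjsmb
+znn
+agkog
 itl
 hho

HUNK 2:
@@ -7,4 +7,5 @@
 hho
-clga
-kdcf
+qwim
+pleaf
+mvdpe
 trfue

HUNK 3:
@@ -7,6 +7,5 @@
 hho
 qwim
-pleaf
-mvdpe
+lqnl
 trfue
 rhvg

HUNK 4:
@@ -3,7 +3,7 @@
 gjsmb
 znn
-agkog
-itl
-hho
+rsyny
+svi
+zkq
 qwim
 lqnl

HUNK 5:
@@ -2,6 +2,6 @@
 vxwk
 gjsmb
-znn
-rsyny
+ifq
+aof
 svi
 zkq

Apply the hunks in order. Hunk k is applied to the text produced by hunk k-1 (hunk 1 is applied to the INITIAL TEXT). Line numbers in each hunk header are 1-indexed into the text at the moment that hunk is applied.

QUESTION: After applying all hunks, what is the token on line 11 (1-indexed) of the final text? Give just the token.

Hunk 1: at line 1 remove [ysog] add [gjsmb,znn,agkog] -> 12 lines: xad vxwk gjsmb znn agkog itl hho clga kdcf trfue rhvg ofeqs
Hunk 2: at line 7 remove [clga,kdcf] add [qwim,pleaf,mvdpe] -> 13 lines: xad vxwk gjsmb znn agkog itl hho qwim pleaf mvdpe trfue rhvg ofeqs
Hunk 3: at line 7 remove [pleaf,mvdpe] add [lqnl] -> 12 lines: xad vxwk gjsmb znn agkog itl hho qwim lqnl trfue rhvg ofeqs
Hunk 4: at line 3 remove [agkog,itl,hho] add [rsyny,svi,zkq] -> 12 lines: xad vxwk gjsmb znn rsyny svi zkq qwim lqnl trfue rhvg ofeqs
Hunk 5: at line 2 remove [znn,rsyny] add [ifq,aof] -> 12 lines: xad vxwk gjsmb ifq aof svi zkq qwim lqnl trfue rhvg ofeqs
Final line 11: rhvg

Answer: rhvg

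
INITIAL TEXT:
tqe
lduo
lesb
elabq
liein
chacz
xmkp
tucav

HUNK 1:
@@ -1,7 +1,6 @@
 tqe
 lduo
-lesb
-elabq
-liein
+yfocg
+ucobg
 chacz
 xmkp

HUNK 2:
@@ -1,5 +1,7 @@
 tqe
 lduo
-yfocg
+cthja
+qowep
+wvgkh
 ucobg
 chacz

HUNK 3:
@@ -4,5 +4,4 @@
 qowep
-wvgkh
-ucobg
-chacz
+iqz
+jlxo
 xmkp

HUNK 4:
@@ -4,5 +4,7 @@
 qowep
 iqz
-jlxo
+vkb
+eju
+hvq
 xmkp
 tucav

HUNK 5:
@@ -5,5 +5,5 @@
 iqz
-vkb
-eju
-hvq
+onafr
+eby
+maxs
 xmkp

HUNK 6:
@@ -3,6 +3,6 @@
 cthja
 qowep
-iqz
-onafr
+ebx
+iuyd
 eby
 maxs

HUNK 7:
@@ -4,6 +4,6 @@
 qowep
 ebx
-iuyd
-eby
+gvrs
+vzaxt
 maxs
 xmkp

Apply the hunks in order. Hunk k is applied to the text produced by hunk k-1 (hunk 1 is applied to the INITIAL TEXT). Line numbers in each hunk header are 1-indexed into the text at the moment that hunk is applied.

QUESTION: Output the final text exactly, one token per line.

Hunk 1: at line 1 remove [lesb,elabq,liein] add [yfocg,ucobg] -> 7 lines: tqe lduo yfocg ucobg chacz xmkp tucav
Hunk 2: at line 1 remove [yfocg] add [cthja,qowep,wvgkh] -> 9 lines: tqe lduo cthja qowep wvgkh ucobg chacz xmkp tucav
Hunk 3: at line 4 remove [wvgkh,ucobg,chacz] add [iqz,jlxo] -> 8 lines: tqe lduo cthja qowep iqz jlxo xmkp tucav
Hunk 4: at line 4 remove [jlxo] add [vkb,eju,hvq] -> 10 lines: tqe lduo cthja qowep iqz vkb eju hvq xmkp tucav
Hunk 5: at line 5 remove [vkb,eju,hvq] add [onafr,eby,maxs] -> 10 lines: tqe lduo cthja qowep iqz onafr eby maxs xmkp tucav
Hunk 6: at line 3 remove [iqz,onafr] add [ebx,iuyd] -> 10 lines: tqe lduo cthja qowep ebx iuyd eby maxs xmkp tucav
Hunk 7: at line 4 remove [iuyd,eby] add [gvrs,vzaxt] -> 10 lines: tqe lduo cthja qowep ebx gvrs vzaxt maxs xmkp tucav

Answer: tqe
lduo
cthja
qowep
ebx
gvrs
vzaxt
maxs
xmkp
tucav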